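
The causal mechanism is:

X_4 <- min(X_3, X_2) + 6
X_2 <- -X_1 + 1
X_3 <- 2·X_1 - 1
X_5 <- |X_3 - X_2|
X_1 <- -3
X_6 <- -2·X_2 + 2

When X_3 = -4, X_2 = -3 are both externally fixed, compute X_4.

2

The joint intervention fixes X_3 = -4, X_2 = -3, removing each variable's own equation.
X_4 = min(X_3, X_2) + 6  [with X_3=-4, X_2=-3]  = 2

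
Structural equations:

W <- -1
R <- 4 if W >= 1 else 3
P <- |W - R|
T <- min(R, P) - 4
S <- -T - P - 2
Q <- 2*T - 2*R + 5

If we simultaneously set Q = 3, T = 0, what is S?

Setting Q = 3, T = 0 by intervention discards those variables' equations.
R = 4 if W >= 1 else 3  [with W=-1]  = 3
P = |W - R|  [with W=-1, R=3]  = 4
S = -T - P - 2  [with T=0, P=4]  = -6

-6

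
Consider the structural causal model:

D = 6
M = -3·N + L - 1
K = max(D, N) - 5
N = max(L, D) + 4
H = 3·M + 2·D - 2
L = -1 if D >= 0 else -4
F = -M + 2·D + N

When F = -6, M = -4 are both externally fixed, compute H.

Setting F = -6, M = -4 by intervention discards those variables' equations.
H = 3·M + 2·D - 2  [with M=-4, D=6]  = -2

-2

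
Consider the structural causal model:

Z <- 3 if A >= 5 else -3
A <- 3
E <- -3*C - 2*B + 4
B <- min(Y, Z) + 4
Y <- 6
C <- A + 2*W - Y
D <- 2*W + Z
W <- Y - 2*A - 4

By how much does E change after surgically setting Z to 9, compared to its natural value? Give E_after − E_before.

-18

do(Z=9) replaces the equation Z <- 3 if A >= 5 else -3 with the constant Z = 9.
W = Y - 2*A - 4  [with Y=6, A=3]  = -4
C = A + 2*W - Y  [with A=3, W=-4, Y=6]  = -11
B = min(Y, Z) + 4  [with Y=6, Z=9]  = 10
E = -3*C - 2*B + 4  [with C=-11, B=10]  = 17
Without intervention: W = Y - 2*A - 4  [with Y=6, A=3]  = -4; Z = 3 if A >= 5 else -3  [with A=3]  = -3; C = A + 2*W - Y  [with A=3, W=-4, Y=6]  = -11; B = min(Y, Z) + 4  [with Y=6, Z=-3]  = 1; E = -3*C - 2*B + 4  [with C=-11, B=1]  = 35.
Change = 17 − 35 = -18.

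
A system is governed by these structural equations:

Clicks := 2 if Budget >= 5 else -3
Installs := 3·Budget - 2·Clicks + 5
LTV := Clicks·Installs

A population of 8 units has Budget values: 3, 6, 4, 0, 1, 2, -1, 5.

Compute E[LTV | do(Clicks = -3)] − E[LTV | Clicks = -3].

The intervention sets Clicks=-3 in all 8 units regardless of Budget. Recomputing LTV per unit gives -60, -87, -69, -33, -42, -51, -24, -78; average -55.5.
Conditioning on Clicks=-3 selects the 6 unit(s) with Budget ∈ {3, 4, 0, 1, 2, -1}. Their LTV values: -60, -69, -33, -42, -51, -24. Mean = -46.5.
Difference = -55.5 − (-46.5) = -9.

-9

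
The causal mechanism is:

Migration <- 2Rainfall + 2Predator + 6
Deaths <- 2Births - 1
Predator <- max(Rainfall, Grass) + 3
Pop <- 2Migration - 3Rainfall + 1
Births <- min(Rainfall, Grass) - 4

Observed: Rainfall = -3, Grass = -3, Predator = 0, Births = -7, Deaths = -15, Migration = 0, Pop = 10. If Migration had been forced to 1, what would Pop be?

Intervening sets Migration = 1 and removes its equation (Migration <- 2Rainfall + 2Predator + 6).
Pop = 2Migration - 3Rainfall + 1  [with Migration=1, Rainfall=-3]  = 12

12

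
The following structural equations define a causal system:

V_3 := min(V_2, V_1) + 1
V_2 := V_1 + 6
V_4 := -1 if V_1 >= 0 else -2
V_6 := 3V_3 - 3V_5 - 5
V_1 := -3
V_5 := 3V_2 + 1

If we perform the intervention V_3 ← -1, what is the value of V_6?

-38

The intervention breaks the incoming arrows to V_3: V_3 := min(V_2, V_1) + 1 no longer applies, and V_3 = -1.
V_2 = V_1 + 6  [with V_1=-3]  = 3
V_5 = 3V_2 + 1  [with V_2=3]  = 10
V_6 = 3V_3 - 3V_5 - 5  [with V_3=-1, V_5=10]  = -38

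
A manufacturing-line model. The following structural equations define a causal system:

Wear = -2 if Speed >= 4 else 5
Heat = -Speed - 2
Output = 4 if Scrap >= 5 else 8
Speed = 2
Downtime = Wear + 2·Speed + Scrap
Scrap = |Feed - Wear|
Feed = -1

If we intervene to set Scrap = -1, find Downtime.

Under do(Scrap=-1), the mechanism Scrap = |Feed - Wear| is discarded; Scrap is fixed at -1.
Wear = -2 if Speed >= 4 else 5  [with Speed=2]  = 5
Downtime = Wear + 2·Speed + Scrap  [with Wear=5, Speed=2, Scrap=-1]  = 8

8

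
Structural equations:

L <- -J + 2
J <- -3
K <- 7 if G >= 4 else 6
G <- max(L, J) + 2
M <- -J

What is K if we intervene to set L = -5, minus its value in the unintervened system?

Under do(L=-5), the mechanism L <- -J + 2 is discarded; L is fixed at -5.
G = max(L, J) + 2  [with L=-5, J=-3]  = -1
K = 7 if G >= 4 else 6  [with G=-1]  = 6
Without intervention: L = -J + 2  [with J=-3]  = 5; G = max(L, J) + 2  [with L=5, J=-3]  = 7; K = 7 if G >= 4 else 6  [with G=7]  = 7.
Change = 6 − 7 = -1.

-1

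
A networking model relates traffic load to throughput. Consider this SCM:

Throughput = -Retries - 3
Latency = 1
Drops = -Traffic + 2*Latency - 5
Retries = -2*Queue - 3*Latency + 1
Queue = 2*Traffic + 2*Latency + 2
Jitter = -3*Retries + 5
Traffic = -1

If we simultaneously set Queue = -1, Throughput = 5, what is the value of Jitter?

5

Under do(Queue = -1, Throughput = 5), each intervened variable's structural equation is replaced by its fixed value.
Retries = -2*Queue - 3*Latency + 1  [with Queue=-1, Latency=1]  = 0
Jitter = -3*Retries + 5  [with Retries=0]  = 5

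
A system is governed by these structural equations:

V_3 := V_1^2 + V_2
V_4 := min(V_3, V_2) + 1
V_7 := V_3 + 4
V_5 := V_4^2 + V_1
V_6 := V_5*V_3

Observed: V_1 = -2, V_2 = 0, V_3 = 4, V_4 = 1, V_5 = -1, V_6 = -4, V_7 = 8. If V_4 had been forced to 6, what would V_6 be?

Under do(V_4=6), the mechanism V_4 := min(V_3, V_2) + 1 is discarded; V_4 is fixed at 6.
V_3 = V_1^2 + V_2  [with V_1=-2, V_2=0]  = 4
V_5 = V_4^2 + V_1  [with V_4=6, V_1=-2]  = 34
V_6 = V_5*V_3  [with V_5=34, V_3=4]  = 136

136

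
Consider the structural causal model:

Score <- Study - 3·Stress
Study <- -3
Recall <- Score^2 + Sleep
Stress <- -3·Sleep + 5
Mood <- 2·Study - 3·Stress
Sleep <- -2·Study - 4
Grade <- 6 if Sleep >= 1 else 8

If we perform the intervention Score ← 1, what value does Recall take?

Under do(Score=1), the mechanism Score <- Study - 3·Stress is discarded; Score is fixed at 1.
Sleep = -2·Study - 4  [with Study=-3]  = 2
Recall = Score^2 + Sleep  [with Score=1, Sleep=2]  = 3

3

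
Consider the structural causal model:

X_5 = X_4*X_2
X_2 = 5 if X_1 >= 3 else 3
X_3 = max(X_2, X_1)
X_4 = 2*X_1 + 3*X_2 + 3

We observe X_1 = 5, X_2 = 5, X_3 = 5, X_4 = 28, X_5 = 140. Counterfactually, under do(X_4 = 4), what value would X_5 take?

20

Intervening sets X_4 = 4 and removes its equation (X_4 = 2*X_1 + 3*X_2 + 3).
X_2 = 5 if X_1 >= 3 else 3  [with X_1=5]  = 5
X_5 = X_4*X_2  [with X_4=4, X_2=5]  = 20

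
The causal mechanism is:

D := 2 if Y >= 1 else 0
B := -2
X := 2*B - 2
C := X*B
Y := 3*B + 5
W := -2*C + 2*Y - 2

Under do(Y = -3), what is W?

-32

Intervening sets Y = -3 and removes its equation (Y := 3*B + 5).
X = 2*B - 2  [with B=-2]  = -6
C = X*B  [with X=-6, B=-2]  = 12
W = -2*C + 2*Y - 2  [with C=12, Y=-3]  = -32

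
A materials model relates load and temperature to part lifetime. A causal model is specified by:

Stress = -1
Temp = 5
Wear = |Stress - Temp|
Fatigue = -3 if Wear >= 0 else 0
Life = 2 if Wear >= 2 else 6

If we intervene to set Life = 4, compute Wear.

do(Life=4) replaces the equation Life = 2 if Wear >= 2 else 6 with the constant Life = 4.
Wear is not downstream of the intervention, so its value is determined by the original equations.
Wear = |Stress - Temp|  [with Stress=-1, Temp=5]  = 6

6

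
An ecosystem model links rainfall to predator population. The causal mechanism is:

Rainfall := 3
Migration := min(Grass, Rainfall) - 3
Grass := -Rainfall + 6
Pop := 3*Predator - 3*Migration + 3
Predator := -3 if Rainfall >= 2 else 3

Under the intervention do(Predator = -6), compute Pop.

do(Predator=-6) replaces the equation Predator := -3 if Rainfall >= 2 else 3 with the constant Predator = -6.
Grass = -Rainfall + 6  [with Rainfall=3]  = 3
Migration = min(Grass, Rainfall) - 3  [with Grass=3, Rainfall=3]  = 0
Pop = 3*Predator - 3*Migration + 3  [with Predator=-6, Migration=0]  = -15

-15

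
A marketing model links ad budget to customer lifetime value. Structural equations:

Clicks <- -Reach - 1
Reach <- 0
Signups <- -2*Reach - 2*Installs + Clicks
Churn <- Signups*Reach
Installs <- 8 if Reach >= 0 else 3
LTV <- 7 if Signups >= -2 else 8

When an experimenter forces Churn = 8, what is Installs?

8

do(Churn=8) replaces the equation Churn <- Signups*Reach with the constant Churn = 8.
Installs is not downstream of the intervention, so its value is determined by the original equations.
Installs = 8 if Reach >= 0 else 3  [with Reach=0]  = 8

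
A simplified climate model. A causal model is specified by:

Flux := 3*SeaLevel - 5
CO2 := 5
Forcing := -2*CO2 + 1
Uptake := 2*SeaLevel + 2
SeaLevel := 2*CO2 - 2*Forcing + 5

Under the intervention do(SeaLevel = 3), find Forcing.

-9

Under do(SeaLevel=3), the mechanism SeaLevel := 2*CO2 - 2*Forcing + 5 is discarded; SeaLevel is fixed at 3.
Since Forcing is not a descendant of the intervened variable, it is unaffected.
Forcing = -2*CO2 + 1  [with CO2=5]  = -9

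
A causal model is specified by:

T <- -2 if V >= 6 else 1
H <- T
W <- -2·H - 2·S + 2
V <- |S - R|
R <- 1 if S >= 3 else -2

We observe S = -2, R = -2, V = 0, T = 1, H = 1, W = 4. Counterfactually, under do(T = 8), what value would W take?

Under do(T=8), the mechanism T <- -2 if V >= 6 else 1 is discarded; T is fixed at 8.
H = T  [with T=8]  = 8
W = -2·H - 2·S + 2  [with H=8, S=-2]  = -10

-10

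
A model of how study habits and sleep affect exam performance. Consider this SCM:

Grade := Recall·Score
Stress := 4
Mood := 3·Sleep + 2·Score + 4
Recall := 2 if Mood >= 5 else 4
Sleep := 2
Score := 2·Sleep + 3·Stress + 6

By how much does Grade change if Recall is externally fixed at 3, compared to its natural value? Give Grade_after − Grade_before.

22

The intervention breaks the incoming arrows to Recall: Recall := 2 if Mood >= 5 else 4 no longer applies, and Recall = 3.
Score = 2·Sleep + 3·Stress + 6  [with Sleep=2, Stress=4]  = 22
Grade = Recall·Score  [with Recall=3, Score=22]  = 66
Without intervention: Score = 2·Sleep + 3·Stress + 6  [with Sleep=2, Stress=4]  = 22; Mood = 3·Sleep + 2·Score + 4  [with Sleep=2, Score=22]  = 54; Recall = 2 if Mood >= 5 else 4  [with Mood=54]  = 2; Grade = Recall·Score  [with Recall=2, Score=22]  = 44.
Change = 66 − 44 = 22.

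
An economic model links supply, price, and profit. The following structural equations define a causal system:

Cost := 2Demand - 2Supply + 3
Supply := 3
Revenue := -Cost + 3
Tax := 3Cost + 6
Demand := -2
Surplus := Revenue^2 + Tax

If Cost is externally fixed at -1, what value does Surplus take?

19

The intervention breaks the incoming arrows to Cost: Cost := 2Demand - 2Supply + 3 no longer applies, and Cost = -1.
Revenue = -Cost + 3  [with Cost=-1]  = 4
Tax = 3Cost + 6  [with Cost=-1]  = 3
Surplus = Revenue^2 + Tax  [with Revenue=4, Tax=3]  = 19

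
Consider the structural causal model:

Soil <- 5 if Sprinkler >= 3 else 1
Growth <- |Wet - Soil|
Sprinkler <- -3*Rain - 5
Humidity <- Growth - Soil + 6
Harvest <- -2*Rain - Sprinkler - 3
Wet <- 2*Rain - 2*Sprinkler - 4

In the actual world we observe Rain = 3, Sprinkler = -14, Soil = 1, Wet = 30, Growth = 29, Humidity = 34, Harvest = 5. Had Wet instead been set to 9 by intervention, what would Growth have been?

Intervening sets Wet = 9 and removes its equation (Wet <- 2*Rain - 2*Sprinkler - 4).
Sprinkler = -3*Rain - 5  [with Rain=3]  = -14
Soil = 5 if Sprinkler >= 3 else 1  [with Sprinkler=-14]  = 1
Growth = |Wet - Soil|  [with Wet=9, Soil=1]  = 8

8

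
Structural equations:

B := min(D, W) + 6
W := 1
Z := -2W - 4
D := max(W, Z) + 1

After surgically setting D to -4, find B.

The intervention breaks the incoming arrows to D: D := max(W, Z) + 1 no longer applies, and D = -4.
B = min(D, W) + 6  [with D=-4, W=1]  = 2

2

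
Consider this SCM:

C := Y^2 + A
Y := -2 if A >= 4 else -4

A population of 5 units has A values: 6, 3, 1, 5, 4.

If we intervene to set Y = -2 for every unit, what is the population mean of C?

Every unit gets Y=-2 under the intervention. C values become 10, 7, 5, 9, 8; E[C|do(Y=-2)] = 7.8.

7.8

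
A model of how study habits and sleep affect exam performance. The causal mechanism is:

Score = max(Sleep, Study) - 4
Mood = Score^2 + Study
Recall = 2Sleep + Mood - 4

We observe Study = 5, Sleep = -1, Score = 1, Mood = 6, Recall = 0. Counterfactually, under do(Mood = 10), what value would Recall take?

4

Intervening sets Mood = 10 and removes its equation (Mood = Score^2 + Study).
Recall = 2Sleep + Mood - 4  [with Sleep=-1, Mood=10]  = 4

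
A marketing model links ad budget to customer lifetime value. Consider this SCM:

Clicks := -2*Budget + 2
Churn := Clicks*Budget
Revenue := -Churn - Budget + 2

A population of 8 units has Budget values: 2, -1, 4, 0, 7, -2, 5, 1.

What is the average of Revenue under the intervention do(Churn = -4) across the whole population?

Every unit gets Churn=-4 under the intervention. Revenue values become 4, 7, 2, 6, -1, 8, 1, 5; E[Revenue|do(Churn=-4)] = 4.

4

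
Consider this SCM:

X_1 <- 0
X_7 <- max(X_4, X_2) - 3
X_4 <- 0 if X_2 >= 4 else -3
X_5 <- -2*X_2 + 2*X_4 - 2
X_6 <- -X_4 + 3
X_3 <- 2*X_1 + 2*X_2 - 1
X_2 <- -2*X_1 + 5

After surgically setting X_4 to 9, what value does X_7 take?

The intervention breaks the incoming arrows to X_4: X_4 <- 0 if X_2 >= 4 else -3 no longer applies, and X_4 = 9.
X_2 = -2*X_1 + 5  [with X_1=0]  = 5
X_7 = max(X_4, X_2) - 3  [with X_4=9, X_2=5]  = 6

6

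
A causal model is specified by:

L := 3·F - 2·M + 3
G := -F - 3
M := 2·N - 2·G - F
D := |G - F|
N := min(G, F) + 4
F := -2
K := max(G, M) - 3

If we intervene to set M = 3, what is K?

The intervention breaks the incoming arrows to M: M := 2·N - 2·G - F no longer applies, and M = 3.
G = -F - 3  [with F=-2]  = -1
K = max(G, M) - 3  [with G=-1, M=3]  = 0

0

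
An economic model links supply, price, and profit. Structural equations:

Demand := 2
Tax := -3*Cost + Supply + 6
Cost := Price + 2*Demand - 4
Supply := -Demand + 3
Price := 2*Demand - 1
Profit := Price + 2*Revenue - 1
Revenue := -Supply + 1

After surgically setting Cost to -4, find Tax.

19

Under do(Cost=-4), the mechanism Cost := Price + 2*Demand - 4 is discarded; Cost is fixed at -4.
Supply = -Demand + 3  [with Demand=2]  = 1
Tax = -3*Cost + Supply + 6  [with Cost=-4, Supply=1]  = 19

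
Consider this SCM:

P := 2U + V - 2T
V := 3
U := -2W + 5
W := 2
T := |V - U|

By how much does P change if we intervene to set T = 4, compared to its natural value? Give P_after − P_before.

-4

Intervening sets T = 4 and removes its equation (T := |V - U|).
U = -2W + 5  [with W=2]  = 1
P = 2U + V - 2T  [with U=1, V=3, T=4]  = -3
Without intervention: U = -2W + 5  [with W=2]  = 1; T = |V - U|  [with V=3, U=1]  = 2; P = 2U + V - 2T  [with U=1, V=3, T=2]  = 1.
Change = -3 − 1 = -4.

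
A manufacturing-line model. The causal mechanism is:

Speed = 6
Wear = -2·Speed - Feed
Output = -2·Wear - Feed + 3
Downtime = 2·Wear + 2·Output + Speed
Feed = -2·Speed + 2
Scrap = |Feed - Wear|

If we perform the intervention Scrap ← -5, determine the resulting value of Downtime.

Under do(Scrap=-5), the mechanism Scrap = |Feed - Wear| is discarded; Scrap is fixed at -5.
Since Downtime is not a descendant of the intervened variable, it is unaffected.
Feed = -2·Speed + 2  [with Speed=6]  = -10
Wear = -2·Speed - Feed  [with Speed=6, Feed=-10]  = -2
Output = -2·Wear - Feed + 3  [with Wear=-2, Feed=-10]  = 17
Downtime = 2·Wear + 2·Output + Speed  [with Wear=-2, Output=17, Speed=6]  = 36

36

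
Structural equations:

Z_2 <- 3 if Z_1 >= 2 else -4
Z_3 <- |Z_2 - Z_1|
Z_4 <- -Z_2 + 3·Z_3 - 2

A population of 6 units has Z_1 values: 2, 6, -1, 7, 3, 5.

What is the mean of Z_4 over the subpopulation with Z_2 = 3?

1

E[Z_4|Z_2=3] averages over only the 5 units with Z_2=3 (Z_1 = 2, 6, 7, 3, 5): Z_4 = -2, 4, 7, -5, 1, mean 1.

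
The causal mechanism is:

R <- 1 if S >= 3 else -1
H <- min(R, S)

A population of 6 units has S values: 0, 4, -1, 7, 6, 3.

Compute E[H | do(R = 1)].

do(R=1) breaks R's dependence on S. With R=1 fixed, H across the units is 0, 1, -1, 1, 1, 1, mean 0.5.

0.5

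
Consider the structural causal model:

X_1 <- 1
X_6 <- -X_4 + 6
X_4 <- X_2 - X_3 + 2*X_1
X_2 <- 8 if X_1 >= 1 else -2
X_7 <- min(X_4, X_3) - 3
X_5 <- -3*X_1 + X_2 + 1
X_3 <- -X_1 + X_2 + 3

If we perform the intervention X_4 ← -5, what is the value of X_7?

-8

The intervention breaks the incoming arrows to X_4: X_4 <- X_2 - X_3 + 2*X_1 no longer applies, and X_4 = -5.
X_2 = 8 if X_1 >= 1 else -2  [with X_1=1]  = 8
X_3 = -X_1 + X_2 + 3  [with X_1=1, X_2=8]  = 10
X_7 = min(X_4, X_3) - 3  [with X_4=-5, X_3=10]  = -8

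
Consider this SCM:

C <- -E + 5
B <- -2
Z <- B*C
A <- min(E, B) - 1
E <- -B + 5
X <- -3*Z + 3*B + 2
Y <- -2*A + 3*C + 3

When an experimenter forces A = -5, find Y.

7

The intervention breaks the incoming arrows to A: A <- min(E, B) - 1 no longer applies, and A = -5.
E = -B + 5  [with B=-2]  = 7
C = -E + 5  [with E=7]  = -2
Y = -2*A + 3*C + 3  [with A=-5, C=-2]  = 7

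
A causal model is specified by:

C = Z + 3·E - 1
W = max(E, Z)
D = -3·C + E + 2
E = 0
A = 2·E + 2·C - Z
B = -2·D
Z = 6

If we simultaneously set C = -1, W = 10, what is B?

Under do(C = -1, W = 10), each intervened variable's structural equation is replaced by its fixed value.
D = -3·C + E + 2  [with C=-1, E=0]  = 5
B = -2·D  [with D=5]  = -10

-10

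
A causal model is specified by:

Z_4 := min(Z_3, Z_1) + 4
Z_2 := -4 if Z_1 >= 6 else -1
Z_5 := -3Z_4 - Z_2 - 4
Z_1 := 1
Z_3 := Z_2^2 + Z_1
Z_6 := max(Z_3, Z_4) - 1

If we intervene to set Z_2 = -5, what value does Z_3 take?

26

The intervention breaks the incoming arrows to Z_2: Z_2 := -4 if Z_1 >= 6 else -1 no longer applies, and Z_2 = -5.
Z_3 = Z_2^2 + Z_1  [with Z_2=-5, Z_1=1]  = 26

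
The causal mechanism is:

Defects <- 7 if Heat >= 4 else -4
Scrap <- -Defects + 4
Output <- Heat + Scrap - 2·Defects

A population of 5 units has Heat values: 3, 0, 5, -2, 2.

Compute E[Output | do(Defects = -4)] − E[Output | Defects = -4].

0.85

Under do(Defects=-4), Defects's equation is replaced by Defects=-4 for every unit. Per-unit Output: 19, 16, 21, 14, 18. Mean = 17.6.
E[Output|Defects=-4] averages over only the 4 units with Defects=-4 (Heat = 3, 0, -2, 2): Output = 19, 16, 14, 18, mean 16.75.
Difference = 17.6 − 16.75 = 0.85.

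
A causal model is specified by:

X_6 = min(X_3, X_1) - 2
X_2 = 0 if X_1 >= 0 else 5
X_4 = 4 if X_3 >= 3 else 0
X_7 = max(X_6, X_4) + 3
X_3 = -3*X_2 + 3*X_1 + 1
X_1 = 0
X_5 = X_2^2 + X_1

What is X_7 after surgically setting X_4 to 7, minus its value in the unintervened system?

The intervention breaks the incoming arrows to X_4: X_4 = 4 if X_3 >= 3 else 0 no longer applies, and X_4 = 7.
X_2 = 0 if X_1 >= 0 else 5  [with X_1=0]  = 0
X_3 = -3*X_2 + 3*X_1 + 1  [with X_2=0, X_1=0]  = 1
X_6 = min(X_3, X_1) - 2  [with X_3=1, X_1=0]  = -2
X_7 = max(X_6, X_4) + 3  [with X_6=-2, X_4=7]  = 10
Without intervention: X_2 = 0 if X_1 >= 0 else 5  [with X_1=0]  = 0; X_3 = -3*X_2 + 3*X_1 + 1  [with X_2=0, X_1=0]  = 1; X_4 = 4 if X_3 >= 3 else 0  [with X_3=1]  = 0; X_6 = min(X_3, X_1) - 2  [with X_3=1, X_1=0]  = -2; X_7 = max(X_6, X_4) + 3  [with X_6=-2, X_4=0]  = 3.
Change = 10 − 3 = 7.

7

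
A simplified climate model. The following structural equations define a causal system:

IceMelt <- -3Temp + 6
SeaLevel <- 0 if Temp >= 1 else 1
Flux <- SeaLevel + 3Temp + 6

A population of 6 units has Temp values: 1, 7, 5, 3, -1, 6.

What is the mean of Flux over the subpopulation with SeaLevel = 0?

Conditioning on SeaLevel=0 selects the 5 unit(s) with Temp ∈ {1, 7, 5, 3, 6}. Their Flux values: 9, 27, 21, 15, 24. Mean = 19.2.

19.2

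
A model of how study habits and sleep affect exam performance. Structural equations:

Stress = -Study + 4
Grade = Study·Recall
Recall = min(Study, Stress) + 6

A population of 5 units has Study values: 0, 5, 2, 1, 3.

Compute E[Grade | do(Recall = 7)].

Every unit gets Recall=7 under the intervention. Grade values become 0, 35, 14, 7, 21; E[Grade|do(Recall=7)] = 15.4.

15.4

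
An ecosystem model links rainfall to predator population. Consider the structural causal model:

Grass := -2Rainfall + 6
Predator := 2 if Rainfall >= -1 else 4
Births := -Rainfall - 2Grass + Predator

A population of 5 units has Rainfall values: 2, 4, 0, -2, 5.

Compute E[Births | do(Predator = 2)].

-4.6

Under do(Predator=2), Predator's equation is replaced by Predator=2 for every unit. Per-unit Births: -4, 2, -10, -16, 5. Mean = -4.6.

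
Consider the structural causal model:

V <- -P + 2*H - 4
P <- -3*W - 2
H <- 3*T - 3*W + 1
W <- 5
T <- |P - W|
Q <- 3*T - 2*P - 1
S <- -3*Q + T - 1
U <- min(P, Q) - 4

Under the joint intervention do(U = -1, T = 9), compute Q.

Under do(U = -1, T = 9), each intervened variable's structural equation is replaced by its fixed value.
P = -3*W - 2  [with W=5]  = -17
Q = 3*T - 2*P - 1  [with T=9, P=-17]  = 60

60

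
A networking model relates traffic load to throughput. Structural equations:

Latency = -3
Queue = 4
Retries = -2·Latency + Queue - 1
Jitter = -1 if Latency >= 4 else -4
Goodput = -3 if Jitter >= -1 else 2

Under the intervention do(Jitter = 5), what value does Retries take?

9

Under do(Jitter=5), the mechanism Jitter = -1 if Latency >= 4 else -4 is discarded; Jitter is fixed at 5.
Since Retries is not a descendant of the intervened variable, it is unaffected.
Retries = -2·Latency + Queue - 1  [with Latency=-3, Queue=4]  = 9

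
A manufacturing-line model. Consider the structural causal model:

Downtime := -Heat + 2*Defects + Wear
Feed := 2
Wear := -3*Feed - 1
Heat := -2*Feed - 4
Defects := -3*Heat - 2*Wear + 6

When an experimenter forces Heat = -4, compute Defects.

Under do(Heat=-4), the mechanism Heat := -2*Feed - 4 is discarded; Heat is fixed at -4.
Wear = -3*Feed - 1  [with Feed=2]  = -7
Defects = -3*Heat - 2*Wear + 6  [with Heat=-4, Wear=-7]  = 32

32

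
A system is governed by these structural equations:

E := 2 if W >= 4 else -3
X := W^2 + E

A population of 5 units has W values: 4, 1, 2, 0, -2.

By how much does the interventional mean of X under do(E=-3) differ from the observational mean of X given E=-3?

Under do(E=-3), E's equation is replaced by E=-3 for every unit. Per-unit X: 13, -2, 1, -3, 1. Mean = 2.
Observing E=-3 restricts to units where E's equation naturally yields -3: W ∈ {1, 2, 0, -2}. In that subpopulation X = -2, 1, -3, 1, mean -0.75.
Difference = 2 − (-0.75) = 2.75.

2.75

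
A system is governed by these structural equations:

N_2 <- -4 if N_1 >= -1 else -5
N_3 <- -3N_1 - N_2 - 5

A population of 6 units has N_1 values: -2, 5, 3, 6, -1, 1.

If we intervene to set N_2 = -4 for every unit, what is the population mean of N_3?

Every unit gets N_2=-4 under the intervention. N_3 values become 5, -16, -10, -19, 2, -4; E[N_3|do(N_2=-4)] = -7.

-7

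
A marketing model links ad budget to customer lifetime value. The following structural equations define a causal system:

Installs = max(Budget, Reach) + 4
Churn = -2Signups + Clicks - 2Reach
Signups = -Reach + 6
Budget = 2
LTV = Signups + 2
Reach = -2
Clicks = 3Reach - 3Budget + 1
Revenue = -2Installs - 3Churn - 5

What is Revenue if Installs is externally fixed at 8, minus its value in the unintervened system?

-4

The intervention breaks the incoming arrows to Installs: Installs = max(Budget, Reach) + 4 no longer applies, and Installs = 8.
Clicks = 3Reach - 3Budget + 1  [with Reach=-2, Budget=2]  = -11
Signups = -Reach + 6  [with Reach=-2]  = 8
Churn = -2Signups + Clicks - 2Reach  [with Signups=8, Clicks=-11, Reach=-2]  = -23
Revenue = -2Installs - 3Churn - 5  [with Installs=8, Churn=-23]  = 48
Without intervention: Clicks = 3Reach - 3Budget + 1  [with Reach=-2, Budget=2]  = -11; Installs = max(Budget, Reach) + 4  [with Budget=2, Reach=-2]  = 6; Signups = -Reach + 6  [with Reach=-2]  = 8; Churn = -2Signups + Clicks - 2Reach  [with Signups=8, Clicks=-11, Reach=-2]  = -23; Revenue = -2Installs - 3Churn - 5  [with Installs=6, Churn=-23]  = 52.
Change = 48 − 52 = -4.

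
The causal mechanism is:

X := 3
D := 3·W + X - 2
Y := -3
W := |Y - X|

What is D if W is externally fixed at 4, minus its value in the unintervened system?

The intervention breaks the incoming arrows to W: W := |Y - X| no longer applies, and W = 4.
D = 3·W + X - 2  [with W=4, X=3]  = 13
Without intervention: W = |Y - X|  [with Y=-3, X=3]  = 6; D = 3·W + X - 2  [with W=6, X=3]  = 19.
Change = 13 − 19 = -6.

-6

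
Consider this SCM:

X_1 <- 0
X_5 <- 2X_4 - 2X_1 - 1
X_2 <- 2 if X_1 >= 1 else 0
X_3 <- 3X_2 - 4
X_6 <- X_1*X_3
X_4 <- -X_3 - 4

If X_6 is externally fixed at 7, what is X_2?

do(X_6=7) replaces the equation X_6 <- X_1*X_3 with the constant X_6 = 7.
X_2 is not downstream of the intervention, so its value is determined by the original equations.
X_2 = 2 if X_1 >= 1 else 0  [with X_1=0]  = 0

0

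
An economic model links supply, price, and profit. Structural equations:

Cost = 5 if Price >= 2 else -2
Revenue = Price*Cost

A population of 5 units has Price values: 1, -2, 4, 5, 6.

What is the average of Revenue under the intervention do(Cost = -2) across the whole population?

do(Cost=-2) breaks Cost's dependence on Price. With Cost=-2 fixed, Revenue across the units is -2, 4, -8, -10, -12, mean -5.6.

-5.6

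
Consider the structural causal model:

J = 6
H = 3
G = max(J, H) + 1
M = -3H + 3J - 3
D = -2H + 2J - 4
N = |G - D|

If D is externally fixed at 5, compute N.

Under do(D=5), the mechanism D = -2H + 2J - 4 is discarded; D is fixed at 5.
G = max(J, H) + 1  [with J=6, H=3]  = 7
N = |G - D|  [with G=7, D=5]  = 2

2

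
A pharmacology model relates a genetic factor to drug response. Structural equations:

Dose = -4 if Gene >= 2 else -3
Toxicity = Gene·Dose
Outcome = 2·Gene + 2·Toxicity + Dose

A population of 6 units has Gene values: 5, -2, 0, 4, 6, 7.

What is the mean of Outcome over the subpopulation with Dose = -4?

Observing Dose=-4 restricts to units where Dose's equation naturally yields -4: Gene ∈ {5, 4, 6, 7}. In that subpopulation Outcome = -34, -28, -40, -46, mean -37.

-37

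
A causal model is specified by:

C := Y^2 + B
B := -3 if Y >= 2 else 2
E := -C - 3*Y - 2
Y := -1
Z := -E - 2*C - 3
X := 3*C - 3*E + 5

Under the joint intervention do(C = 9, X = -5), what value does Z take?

-13

The joint intervention fixes C = 9, X = -5, removing each variable's own equation.
E = -C - 3*Y - 2  [with C=9, Y=-1]  = -8
Z = -E - 2*C - 3  [with E=-8, C=9]  = -13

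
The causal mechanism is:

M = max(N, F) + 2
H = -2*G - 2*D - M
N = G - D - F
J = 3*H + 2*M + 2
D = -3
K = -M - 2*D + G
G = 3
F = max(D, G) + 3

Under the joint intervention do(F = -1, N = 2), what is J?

The joint intervention fixes F = -1, N = 2, removing each variable's own equation.
M = max(N, F) + 2  [with N=2, F=-1]  = 4
H = -2*G - 2*D - M  [with G=3, D=-3, M=4]  = -4
J = 3*H + 2*M + 2  [with H=-4, M=4]  = -2

-2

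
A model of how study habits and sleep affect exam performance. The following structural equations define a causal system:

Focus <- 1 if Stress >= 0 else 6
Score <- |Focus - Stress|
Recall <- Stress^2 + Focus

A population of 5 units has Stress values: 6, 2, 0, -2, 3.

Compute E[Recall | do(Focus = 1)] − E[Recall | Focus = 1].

The intervention sets Focus=1 in all 5 units regardless of Stress. Recomputing Recall per unit gives 37, 5, 1, 5, 10; average 11.6.
E[Recall|Focus=1] averages over only the 4 units with Focus=1 (Stress = 6, 2, 0, 3): Recall = 37, 5, 1, 10, mean 13.25.
Difference = 11.6 − 13.25 = -1.65.

-1.65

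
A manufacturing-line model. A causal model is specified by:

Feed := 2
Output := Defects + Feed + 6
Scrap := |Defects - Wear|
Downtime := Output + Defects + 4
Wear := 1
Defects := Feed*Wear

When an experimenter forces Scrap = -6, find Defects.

Under do(Scrap=-6), the mechanism Scrap := |Defects - Wear| is discarded; Scrap is fixed at -6.
Since Defects is not a descendant of the intervened variable, it is unaffected.
Defects = Feed*Wear  [with Feed=2, Wear=1]  = 2

2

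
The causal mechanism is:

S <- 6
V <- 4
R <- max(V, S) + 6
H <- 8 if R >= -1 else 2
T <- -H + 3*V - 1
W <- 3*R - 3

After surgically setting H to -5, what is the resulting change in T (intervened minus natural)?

13

Intervening sets H = -5 and removes its equation (H <- 8 if R >= -1 else 2).
T = -H + 3*V - 1  [with H=-5, V=4]  = 16
Without intervention: R = max(V, S) + 6  [with V=4, S=6]  = 12; H = 8 if R >= -1 else 2  [with R=12]  = 8; T = -H + 3*V - 1  [with H=8, V=4]  = 3.
Change = 16 − 3 = 13.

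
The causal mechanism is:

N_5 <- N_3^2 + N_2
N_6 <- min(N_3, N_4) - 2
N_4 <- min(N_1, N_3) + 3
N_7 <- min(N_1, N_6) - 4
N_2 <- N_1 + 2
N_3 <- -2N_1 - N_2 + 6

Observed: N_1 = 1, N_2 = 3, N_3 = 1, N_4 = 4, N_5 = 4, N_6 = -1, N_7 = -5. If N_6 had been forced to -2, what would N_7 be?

-6

Intervening sets N_6 = -2 and removes its equation (N_6 <- min(N_3, N_4) - 2).
N_7 = min(N_1, N_6) - 4  [with N_1=1, N_6=-2]  = -6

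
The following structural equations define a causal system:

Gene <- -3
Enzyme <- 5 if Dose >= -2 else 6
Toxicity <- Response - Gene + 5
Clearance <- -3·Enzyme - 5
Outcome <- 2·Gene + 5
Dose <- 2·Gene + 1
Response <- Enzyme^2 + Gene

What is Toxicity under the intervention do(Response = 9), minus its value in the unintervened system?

-24

Intervening sets Response = 9 and removes its equation (Response <- Enzyme^2 + Gene).
Toxicity = Response - Gene + 5  [with Response=9, Gene=-3]  = 17
Without intervention: Dose = 2·Gene + 1  [with Gene=-3]  = -5; Enzyme = 5 if Dose >= -2 else 6  [with Dose=-5]  = 6; Response = Enzyme^2 + Gene  [with Enzyme=6, Gene=-3]  = 33; Toxicity = Response - Gene + 5  [with Response=33, Gene=-3]  = 41.
Change = 17 − 41 = -24.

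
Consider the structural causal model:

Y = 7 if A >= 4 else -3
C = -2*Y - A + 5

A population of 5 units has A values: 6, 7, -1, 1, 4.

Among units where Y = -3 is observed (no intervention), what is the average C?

11

E[C|Y=-3] averages over only the 2 units with Y=-3 (A = -1, 1): C = 12, 10, mean 11.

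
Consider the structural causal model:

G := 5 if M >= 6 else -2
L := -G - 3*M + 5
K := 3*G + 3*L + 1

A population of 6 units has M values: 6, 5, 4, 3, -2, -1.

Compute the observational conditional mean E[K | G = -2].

-0.2

E[K|G=-2] averages over only the 5 units with G=-2 (M = 5, 4, 3, -2, -1): K = -29, -20, -11, 34, 25, mean -0.2.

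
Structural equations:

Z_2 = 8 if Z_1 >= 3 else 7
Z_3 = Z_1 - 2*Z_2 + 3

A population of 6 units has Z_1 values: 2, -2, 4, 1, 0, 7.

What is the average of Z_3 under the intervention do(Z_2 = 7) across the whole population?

do(Z_2=7) breaks Z_2's dependence on Z_1. With Z_2=7 fixed, Z_3 across the units is -9, -13, -7, -10, -11, -4, mean -9.

-9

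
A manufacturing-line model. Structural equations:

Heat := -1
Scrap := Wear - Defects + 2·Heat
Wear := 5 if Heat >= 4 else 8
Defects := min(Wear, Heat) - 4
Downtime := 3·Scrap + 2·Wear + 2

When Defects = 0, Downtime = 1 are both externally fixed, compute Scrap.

The joint intervention fixes Defects = 0, Downtime = 1, removing each variable's own equation.
Wear = 5 if Heat >= 4 else 8  [with Heat=-1]  = 8
Scrap = Wear - Defects + 2·Heat  [with Wear=8, Defects=0, Heat=-1]  = 6

6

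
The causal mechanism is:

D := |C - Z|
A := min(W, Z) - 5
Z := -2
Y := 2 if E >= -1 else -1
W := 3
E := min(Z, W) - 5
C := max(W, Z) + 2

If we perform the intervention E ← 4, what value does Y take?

2

The intervention breaks the incoming arrows to E: E := min(Z, W) - 5 no longer applies, and E = 4.
Y = 2 if E >= -1 else -1  [with E=4]  = 2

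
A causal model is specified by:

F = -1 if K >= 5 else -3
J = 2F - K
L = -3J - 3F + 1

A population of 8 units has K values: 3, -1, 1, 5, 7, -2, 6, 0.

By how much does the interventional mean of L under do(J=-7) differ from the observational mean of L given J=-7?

0.75

do(J=-7) breaks J's dependence on K. With J=-7 fixed, L across the units is 31, 31, 31, 25, 25, 31, 25, 31, mean 28.75.
Observing J=-7 restricts to units where J's equation naturally yields -7: K ∈ {1, 5}. In that subpopulation L = 31, 25, mean 28.
Difference = 28.75 − 28 = 0.75.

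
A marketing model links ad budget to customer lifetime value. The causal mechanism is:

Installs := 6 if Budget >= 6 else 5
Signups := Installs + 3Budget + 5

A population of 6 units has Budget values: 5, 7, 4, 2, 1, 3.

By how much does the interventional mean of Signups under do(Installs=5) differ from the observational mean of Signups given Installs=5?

2

The intervention sets Installs=5 in all 6 units regardless of Budget. Recomputing Signups per unit gives 25, 31, 22, 16, 13, 19; average 21.
Conditioning on Installs=5 selects the 5 unit(s) with Budget ∈ {5, 4, 2, 1, 3}. Their Signups values: 25, 22, 16, 13, 19. Mean = 19.
Difference = 21 − 19 = 2.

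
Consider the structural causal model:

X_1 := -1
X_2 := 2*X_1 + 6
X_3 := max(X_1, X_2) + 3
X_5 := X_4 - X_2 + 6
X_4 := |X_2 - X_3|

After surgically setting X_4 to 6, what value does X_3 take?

Under do(X_4=6), the mechanism X_4 := |X_2 - X_3| is discarded; X_4 is fixed at 6.
Since X_3 is not a descendant of the intervened variable, it is unaffected.
X_2 = 2*X_1 + 6  [with X_1=-1]  = 4
X_3 = max(X_1, X_2) + 3  [with X_1=-1, X_2=4]  = 7

7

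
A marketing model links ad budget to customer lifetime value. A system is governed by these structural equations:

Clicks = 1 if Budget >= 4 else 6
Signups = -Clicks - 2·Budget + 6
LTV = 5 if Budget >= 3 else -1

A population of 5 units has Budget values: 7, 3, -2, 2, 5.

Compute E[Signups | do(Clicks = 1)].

-1

Every unit gets Clicks=1 under the intervention. Signups values become -9, -1, 9, 1, -5; E[Signups|do(Clicks=1)] = -1.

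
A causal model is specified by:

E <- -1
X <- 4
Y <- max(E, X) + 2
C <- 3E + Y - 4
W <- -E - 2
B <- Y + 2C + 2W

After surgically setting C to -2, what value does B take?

Under do(C=-2), the mechanism C <- 3E + Y - 4 is discarded; C is fixed at -2.
Y = max(E, X) + 2  [with E=-1, X=4]  = 6
W = -E - 2  [with E=-1]  = -1
B = Y + 2C + 2W  [with Y=6, C=-2, W=-1]  = 0

0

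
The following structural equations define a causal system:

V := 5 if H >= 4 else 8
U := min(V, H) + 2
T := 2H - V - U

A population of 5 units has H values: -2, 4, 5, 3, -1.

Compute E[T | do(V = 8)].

do(V=8) breaks V's dependence on H. With V=8 fixed, T across the units is -12, -6, -5, -7, -11, mean -8.2.

-8.2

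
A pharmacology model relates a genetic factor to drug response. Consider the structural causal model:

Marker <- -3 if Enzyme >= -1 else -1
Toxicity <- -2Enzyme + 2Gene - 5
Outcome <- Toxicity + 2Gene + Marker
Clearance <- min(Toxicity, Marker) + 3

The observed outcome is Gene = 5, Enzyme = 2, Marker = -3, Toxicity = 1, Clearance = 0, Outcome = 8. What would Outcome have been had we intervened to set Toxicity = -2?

5

Under do(Toxicity=-2), the mechanism Toxicity <- -2Enzyme + 2Gene - 5 is discarded; Toxicity is fixed at -2.
Marker = -3 if Enzyme >= -1 else -1  [with Enzyme=2]  = -3
Outcome = Toxicity + 2Gene + Marker  [with Toxicity=-2, Gene=5, Marker=-3]  = 5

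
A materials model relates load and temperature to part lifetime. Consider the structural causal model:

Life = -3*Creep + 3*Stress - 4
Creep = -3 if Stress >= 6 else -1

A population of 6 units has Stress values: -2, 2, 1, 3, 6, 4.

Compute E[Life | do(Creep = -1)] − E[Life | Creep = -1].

do(Creep=-1) breaks Creep's dependence on Stress. With Creep=-1 fixed, Life across the units is -7, 5, 2, 8, 17, 11, mean 6.
E[Life|Creep=-1] averages over only the 5 units with Creep=-1 (Stress = -2, 2, 1, 3, 4): Life = -7, 5, 2, 8, 11, mean 3.8.
Difference = 6 − 3.8 = 2.2.

2.2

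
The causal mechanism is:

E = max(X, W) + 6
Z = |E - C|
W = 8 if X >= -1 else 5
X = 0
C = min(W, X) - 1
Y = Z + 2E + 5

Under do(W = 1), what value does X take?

0

Under do(W=1), the mechanism W = 8 if X >= -1 else 5 is discarded; W is fixed at 1.
X is not downstream of the intervention, so its value is determined by the original equations.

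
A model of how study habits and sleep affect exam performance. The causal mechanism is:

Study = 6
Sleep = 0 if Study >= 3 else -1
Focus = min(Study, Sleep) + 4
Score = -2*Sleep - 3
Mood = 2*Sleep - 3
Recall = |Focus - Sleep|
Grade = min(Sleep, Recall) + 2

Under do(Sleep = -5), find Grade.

Under do(Sleep=-5), the mechanism Sleep = 0 if Study >= 3 else -1 is discarded; Sleep is fixed at -5.
Focus = min(Study, Sleep) + 4  [with Study=6, Sleep=-5]  = -1
Recall = |Focus - Sleep|  [with Focus=-1, Sleep=-5]  = 4
Grade = min(Sleep, Recall) + 2  [with Sleep=-5, Recall=4]  = -3

-3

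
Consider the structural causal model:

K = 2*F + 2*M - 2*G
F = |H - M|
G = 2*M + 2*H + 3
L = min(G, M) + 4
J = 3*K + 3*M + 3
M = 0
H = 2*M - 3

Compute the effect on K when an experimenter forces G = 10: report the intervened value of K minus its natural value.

-26

Intervening sets G = 10 and removes its equation (G = 2*M + 2*H + 3).
H = 2*M - 3  [with M=0]  = -3
F = |H - M|  [with H=-3, M=0]  = 3
K = 2*F + 2*M - 2*G  [with F=3, M=0, G=10]  = -14
Without intervention: H = 2*M - 3  [with M=0]  = -3; F = |H - M|  [with H=-3, M=0]  = 3; G = 2*M + 2*H + 3  [with M=0, H=-3]  = -3; K = 2*F + 2*M - 2*G  [with F=3, M=0, G=-3]  = 12.
Change = -14 − 12 = -26.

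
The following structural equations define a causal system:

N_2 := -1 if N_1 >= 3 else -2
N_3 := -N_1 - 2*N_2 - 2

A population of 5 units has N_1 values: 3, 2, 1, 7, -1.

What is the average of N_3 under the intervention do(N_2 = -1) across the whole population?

-2.4

Under do(N_2=-1), N_2's equation is replaced by N_2=-1 for every unit. Per-unit N_3: -3, -2, -1, -7, 1. Mean = -2.4.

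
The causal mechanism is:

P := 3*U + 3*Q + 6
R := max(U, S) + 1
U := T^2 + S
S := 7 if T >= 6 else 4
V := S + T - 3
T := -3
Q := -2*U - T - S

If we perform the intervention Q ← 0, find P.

The intervention breaks the incoming arrows to Q: Q := -2*U - T - S no longer applies, and Q = 0.
S = 7 if T >= 6 else 4  [with T=-3]  = 4
U = T^2 + S  [with T=-3, S=4]  = 13
P = 3*U + 3*Q + 6  [with U=13, Q=0]  = 45

45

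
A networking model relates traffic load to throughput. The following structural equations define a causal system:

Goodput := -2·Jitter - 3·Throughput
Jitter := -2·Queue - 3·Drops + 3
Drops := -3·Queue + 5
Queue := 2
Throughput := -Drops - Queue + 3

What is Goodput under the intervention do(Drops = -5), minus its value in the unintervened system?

-36

do(Drops=-5) replaces the equation Drops := -3·Queue + 5 with the constant Drops = -5.
Jitter = -2·Queue - 3·Drops + 3  [with Queue=2, Drops=-5]  = 14
Throughput = -Drops - Queue + 3  [with Drops=-5, Queue=2]  = 6
Goodput = -2·Jitter - 3·Throughput  [with Jitter=14, Throughput=6]  = -46
Without intervention: Drops = -3·Queue + 5  [with Queue=2]  = -1; Jitter = -2·Queue - 3·Drops + 3  [with Queue=2, Drops=-1]  = 2; Throughput = -Drops - Queue + 3  [with Drops=-1, Queue=2]  = 2; Goodput = -2·Jitter - 3·Throughput  [with Jitter=2, Throughput=2]  = -10.
Change = -46 − (-10) = -36.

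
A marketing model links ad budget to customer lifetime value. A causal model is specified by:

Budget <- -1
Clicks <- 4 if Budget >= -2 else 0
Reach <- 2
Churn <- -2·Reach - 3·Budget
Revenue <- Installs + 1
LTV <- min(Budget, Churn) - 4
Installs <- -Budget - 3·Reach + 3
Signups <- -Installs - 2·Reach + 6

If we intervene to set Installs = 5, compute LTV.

do(Installs=5) replaces the equation Installs <- -Budget - 3·Reach + 3 with the constant Installs = 5.
No directed path runs from Installs to LTV, so LTV keeps its natural value.
Churn = -2·Reach - 3·Budget  [with Reach=2, Budget=-1]  = -1
LTV = min(Budget, Churn) - 4  [with Budget=-1, Churn=-1]  = -5

-5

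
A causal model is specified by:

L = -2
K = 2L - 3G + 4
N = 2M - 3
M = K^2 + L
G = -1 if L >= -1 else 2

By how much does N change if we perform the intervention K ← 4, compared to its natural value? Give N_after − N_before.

do(K=4) replaces the equation K = 2L - 3G + 4 with the constant K = 4.
M = K^2 + L  [with K=4, L=-2]  = 14
N = 2M - 3  [with M=14]  = 25
Without intervention: G = -1 if L >= -1 else 2  [with L=-2]  = 2; K = 2L - 3G + 4  [with L=-2, G=2]  = -6; M = K^2 + L  [with K=-6, L=-2]  = 34; N = 2M - 3  [with M=34]  = 65.
Change = 25 − 65 = -40.

-40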